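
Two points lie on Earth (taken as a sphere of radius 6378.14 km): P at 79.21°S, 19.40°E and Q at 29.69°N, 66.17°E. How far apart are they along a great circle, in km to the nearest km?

With latitudes φ₁ = -79.210°, φ₂ = 29.690° and longitude difference Δλ = 46.770°:
Haversine: a = sin²(Δφ/2) + cos φ₁ cos φ₂ sin²(Δλ/2) = 0.6620 + (0.1872)(0.8687)(0.1575) = 0.68758.
Central angle c = 2·arcsin(√a) = 1.95536 rad.
Distance = R·c = 6378.14 × 1.9554 ≈ 12472 km.

12472 km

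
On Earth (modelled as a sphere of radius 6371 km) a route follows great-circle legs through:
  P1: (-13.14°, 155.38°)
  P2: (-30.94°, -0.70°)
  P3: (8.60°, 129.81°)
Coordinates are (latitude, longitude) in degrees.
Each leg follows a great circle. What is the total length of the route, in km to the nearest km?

28819 km

Leg P1→P2: central angle 2.2740 rad, distance 14487.4 km.
Leg P2→P3: central angle 2.2495 rad, distance 14331.4 km.
Total: 14487.4 + 14331.4 ≈ 28819 km.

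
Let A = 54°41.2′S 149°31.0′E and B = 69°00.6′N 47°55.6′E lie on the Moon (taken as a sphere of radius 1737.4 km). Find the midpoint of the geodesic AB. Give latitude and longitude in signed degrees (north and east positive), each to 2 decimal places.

10.81°, 114.78°

Central angle δ = 2.5039 rad. Interpolating on the sphere with fraction f = 0.5:
P = [sin((1−f)δ)·A + sin(fδ)·B] / sin δ = 1.5950·A + 1.5950·B in Cartesian coordinates,
giving P = (-0.4117, 0.8918, 0.1876), i.e. latitude 10.81°, longitude 114.78°.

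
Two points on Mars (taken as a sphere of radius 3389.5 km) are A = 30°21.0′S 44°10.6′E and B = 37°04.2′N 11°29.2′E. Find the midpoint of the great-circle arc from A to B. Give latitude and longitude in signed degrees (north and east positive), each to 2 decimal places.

3.50°, 28.49°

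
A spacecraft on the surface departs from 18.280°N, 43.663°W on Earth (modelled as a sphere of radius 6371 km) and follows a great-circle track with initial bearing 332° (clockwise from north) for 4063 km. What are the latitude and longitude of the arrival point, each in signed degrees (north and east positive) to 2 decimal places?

48.69°, -68.71°

Angular distance δ = d/R = 4063/6371 = 0.63773 rad; initial bearing θ = 5.7945 rad.
sin φ₂ = sin φ₁ cos δ + cos φ₁ sin δ cos θ = (0.3137)(0.8034) + (0.9495)(0.5954)(0.8829) = 0.7512, so φ₂ = 48.69°.
Δλ = atan2(sin θ sin δ cos φ₁, cos δ − sin φ₁ sin φ₂) = atan2(-0.2654, 0.5678) = -25.051°.
λ₂ = -43.663° − 25.051° = -68.71°.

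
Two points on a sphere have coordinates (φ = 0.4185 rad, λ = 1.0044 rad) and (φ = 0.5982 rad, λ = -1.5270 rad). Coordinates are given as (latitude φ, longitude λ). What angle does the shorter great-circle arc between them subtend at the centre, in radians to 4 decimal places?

Let φ₁ = 0.4185 rad, φ₂ = 0.5982 rad, and Δλ = -2.5314 rad.
cos c = sin φ₁ sin φ₂ + cos φ₁ cos φ₂ cos Δλ = (0.4064)(0.5632) + (0.9137)(0.8264)(-0.8195) = -0.38992,
so c = arccos(-0.38992) = 1.97134 rad.
So the angular separation is 1.9713 rad.

1.9713 rad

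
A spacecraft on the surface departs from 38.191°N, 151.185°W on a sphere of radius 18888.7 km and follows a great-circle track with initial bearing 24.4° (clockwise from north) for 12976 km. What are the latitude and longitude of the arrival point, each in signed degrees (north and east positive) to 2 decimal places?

Angular distance δ = d/R = 12976/18888.7 = 0.68697 rad; initial bearing θ = 0.4259 rad.
sin φ₂ = sin φ₁ cos δ + cos φ₁ sin δ cos θ = (0.6183)(0.7732) + (0.7860)(0.6342)(0.9107) = 0.9320, so φ₂ = 68.74°.
Δλ = atan2(sin θ sin δ cos φ₁, cos δ − sin φ₁ sin φ₂) = atan2(0.2059, 0.1969) = 46.275°.
λ₂ = -151.185° + 46.275° = -104.91°.

68.74°, -104.91°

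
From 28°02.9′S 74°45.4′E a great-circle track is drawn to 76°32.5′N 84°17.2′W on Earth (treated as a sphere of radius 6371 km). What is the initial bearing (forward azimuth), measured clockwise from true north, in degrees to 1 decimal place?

Δλ = -159.043° = -2.7758 rad.
y = sin Δλ · cos φ₂ = (-0.3577)(0.2327) = -0.0832
x = cos φ₁ sin φ₂ − sin φ₁ cos φ₂ cos Δλ = (0.8826)(0.9725) − (-0.4702)(0.2327)(-0.9339) = 0.7561
θ = atan2(y, x) = -6.28°; adding 360° gives 353.7°.

353.7°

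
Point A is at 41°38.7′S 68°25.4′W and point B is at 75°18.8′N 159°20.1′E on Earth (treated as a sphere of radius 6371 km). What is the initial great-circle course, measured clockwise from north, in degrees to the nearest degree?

With φ₁ = -0.7268, φ₂ = 1.3145, Δλ = -2.3081 rad, the forward-azimuth formula gives
θ = atan2( sin Δλ cos φ₂ , cos φ₁ sin φ₂ − sin φ₁ cos φ₂ cos Δλ ) = atan2(-0.1877, 0.6096) = -17.11°.
Adding 360° brings this into [0°, 360°): 343°.

343°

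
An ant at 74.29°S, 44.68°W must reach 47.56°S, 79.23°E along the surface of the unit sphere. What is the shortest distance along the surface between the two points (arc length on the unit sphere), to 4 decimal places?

With latitudes φ₁ = -74.290°, φ₂ = -47.560° and longitude difference Δλ = 123.910°:
cos c = sin φ₁ sin φ₂ + cos φ₁ cos φ₂ cos Δλ = (-0.9626)(-0.7380) + (0.2708)(0.6748)(-0.5579) = 0.60848,
so c = arccos(0.60848) = 0.91665 rad.
On the unit sphere the arc length equals the central angle: 0.9167.

0.9167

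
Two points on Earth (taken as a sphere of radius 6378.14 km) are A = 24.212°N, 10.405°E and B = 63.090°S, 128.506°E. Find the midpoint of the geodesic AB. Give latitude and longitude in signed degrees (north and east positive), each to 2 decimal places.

-30.90°, 40.14°

Central angle δ = 2.1653 rad. Interpolating on the sphere with fraction f = 0.5:
P = [sin((1−f)δ)·A + sin(fδ)·B] / sin δ = 1.0662·A + 1.0662·B in Cartesian coordinates,
giving P = (0.6560, 0.5532, -0.5135), i.e. latitude -30.90°, longitude 40.14°.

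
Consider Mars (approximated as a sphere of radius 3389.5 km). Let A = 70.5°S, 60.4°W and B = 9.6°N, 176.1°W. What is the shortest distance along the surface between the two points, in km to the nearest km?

6357 km

In radians: φ₁ = -1.2305, φ₂ = 0.1676, Δλ = -115.700° = -2.0193 rad.
Haversine: a = sin²(Δφ/2) + cos φ₁ cos φ₂ sin²(Δλ/2) = 0.4140 + (0.3338)(0.9860)(0.7168) = 0.64997.
Central angle c = 2·arcsin(√a) = 1.87542 rad.
Distance = R·c = 3389.5 × 1.8754 ≈ 6357 km.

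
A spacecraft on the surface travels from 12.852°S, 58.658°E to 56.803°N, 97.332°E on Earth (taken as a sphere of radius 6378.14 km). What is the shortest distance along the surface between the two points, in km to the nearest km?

8534 km

Let φ₁ = -0.2243 rad, φ₂ = 0.9914 rad, and Δλ = 0.6750 rad.
cos c = sin φ₁ sin φ₂ + cos φ₁ cos φ₂ cos Δλ = (-0.2224)(0.8368) + (0.9749)(0.5475)(0.7807) = 0.23062,
so c = arccos(0.23062) = 1.33808 rad.
Distance = R·c = 6378.14 × 1.3381 ≈ 8534 km.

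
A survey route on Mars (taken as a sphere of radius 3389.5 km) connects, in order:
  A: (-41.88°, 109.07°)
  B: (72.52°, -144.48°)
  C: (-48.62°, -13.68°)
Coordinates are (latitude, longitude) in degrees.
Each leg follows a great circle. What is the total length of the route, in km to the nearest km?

Leg A→B: central angle 2.3463 rad, distance 7952.8 km.
Leg B→C: central angle 2.5782 rad, distance 8738.7 km.
Total: 7952.8 + 8738.7 ≈ 16692 km.

16692 km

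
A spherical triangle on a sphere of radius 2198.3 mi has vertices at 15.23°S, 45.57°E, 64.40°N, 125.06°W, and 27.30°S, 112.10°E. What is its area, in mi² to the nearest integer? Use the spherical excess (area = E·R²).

Side lengths (central angles): a = 2.2419, b = 1.0906, c = 2.2761 rad; semiperimeter s = 2.8043.
By l'Huilier's theorem, tan(E/4) = √[tan(s/2) tan((s−a)/2) tan((s−b)/2) tan((s−c)/2)], giving spherical excess E = 2.5161 rad.
Area = E·R² = 2.5161 × (2198.3)² ≈ 12159297 mi².

12159297 mi²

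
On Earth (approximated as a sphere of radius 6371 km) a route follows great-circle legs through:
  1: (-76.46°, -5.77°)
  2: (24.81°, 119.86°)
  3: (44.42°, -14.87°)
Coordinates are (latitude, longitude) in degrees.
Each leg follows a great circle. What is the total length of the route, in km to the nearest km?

Leg 1→2: central angle 2.1315 rad, distance 13579.5 km.
Leg 2→3: central angle 1.7341 rad, distance 11047.9 km.
Total: 13579.5 + 11047.9 ≈ 24627 km.

24627 km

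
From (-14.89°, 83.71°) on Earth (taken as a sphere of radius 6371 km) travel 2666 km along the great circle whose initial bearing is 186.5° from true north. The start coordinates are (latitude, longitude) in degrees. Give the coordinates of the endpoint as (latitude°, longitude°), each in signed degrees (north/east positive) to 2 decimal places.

Angular distance δ = d/R = 2666/6371 = 0.41846 rad; initial bearing θ = 3.2550 rad.
sin φ₂ = sin φ₁ cos δ + cos φ₁ sin δ cos θ = (-0.2570)(0.9137) + (0.9664)(0.4064)(-0.9936) = -0.6250, so φ₂ = -38.68°.
Δλ = atan2(sin θ sin δ cos φ₁, cos δ − sin φ₁ sin φ₂) = atan2(-0.0445, 0.7531) = -3.378°.
λ₂ = 83.710° − 3.378° = 80.33°.

-38.68°, 80.33°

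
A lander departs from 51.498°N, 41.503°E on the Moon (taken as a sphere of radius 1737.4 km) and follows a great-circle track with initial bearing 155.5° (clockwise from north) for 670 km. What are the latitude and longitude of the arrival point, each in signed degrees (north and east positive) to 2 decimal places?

30.80°, 51.97°

Angular distance δ = d/R = 670/1737.4 = 0.38563 rad; initial bearing θ = 2.7140 rad.
sin φ₂ = sin φ₁ cos δ + cos φ₁ sin δ cos θ = (0.7826)(0.9266) + (0.6225)(0.3761)(-0.9100) = 0.5120, so φ₂ = 30.80°.
Δλ = atan2(sin θ sin δ cos φ₁, cos δ − sin φ₁ sin φ₂) = atan2(0.0971, 0.5259) = 10.463°.
λ₂ = 41.503° + 10.463° = 51.97°.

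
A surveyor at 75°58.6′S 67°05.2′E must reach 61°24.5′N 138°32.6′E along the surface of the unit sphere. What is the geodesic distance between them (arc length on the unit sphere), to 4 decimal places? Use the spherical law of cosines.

With latitudes φ₁ = -75.977°, φ₂ = 61.408° and longitude difference Δλ = 71.457°:
cos c = sin φ₁ sin φ₂ + cos φ₁ cos φ₂ cos Δλ = (-0.9702)(0.8781) + (0.2423)(0.4786)(0.3180) = -0.81500,
so c = arccos(-0.81500) = 2.52353 rad.
On the unit sphere the arc length equals the central angle: 2.5235.

2.5235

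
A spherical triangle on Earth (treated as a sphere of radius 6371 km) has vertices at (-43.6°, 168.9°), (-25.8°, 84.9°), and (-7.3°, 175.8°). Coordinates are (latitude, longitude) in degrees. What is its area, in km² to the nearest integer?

17913832 km²

Side lengths (central angles): a = 1.5295, b = 0.6423, c = 1.1936 rad; semiperimeter s = 1.6827.
By l'Huilier's theorem, tan(E/4) = √[tan(s/2) tan((s−a)/2) tan((s−b)/2) tan((s−c)/2)], giving spherical excess E = 0.4413 rad.
Area = E·R² = 0.4413 × (6371)² ≈ 17913832 km².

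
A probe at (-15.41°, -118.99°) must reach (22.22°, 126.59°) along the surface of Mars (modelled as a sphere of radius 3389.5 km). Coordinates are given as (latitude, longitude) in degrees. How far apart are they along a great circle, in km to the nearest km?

In radians: φ₁ = -0.2690, φ₂ = 0.3878, Δλ = -114.420° = -1.9970 rad.
Haversine: a = sin²(Δφ/2) + cos φ₁ cos φ₂ sin²(Δλ/2) = 0.1040 + (0.9640)(0.9257)(0.7067) = 0.73472.
Central angle c = 2·arcsin(√a) = 2.05946 rad.
Distance = R·c = 3389.5 × 2.0595 ≈ 6981 km.

6981 km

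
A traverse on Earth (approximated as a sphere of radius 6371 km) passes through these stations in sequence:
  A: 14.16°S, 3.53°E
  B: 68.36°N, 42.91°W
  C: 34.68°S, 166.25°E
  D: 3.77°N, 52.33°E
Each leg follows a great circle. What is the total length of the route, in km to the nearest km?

Leg A→B: central angle 1.5518 rad, distance 9886.4 km.
Leg B→C: central angle 2.4877 rad, distance 15849.0 km.
Leg C→D: central angle 1.9499 rad, distance 12423.0 km.
Total: 9886.4 + 15849.0 + 12423.0 ≈ 38158 km.

38158 km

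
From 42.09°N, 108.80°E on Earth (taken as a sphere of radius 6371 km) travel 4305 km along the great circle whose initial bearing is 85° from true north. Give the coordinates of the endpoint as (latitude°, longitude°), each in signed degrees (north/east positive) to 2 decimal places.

Angular distance δ = d/R = 4305/6371 = 0.67572 rad; initial bearing θ = 1.4835 rad.
sin φ₂ = sin φ₁ cos δ + cos φ₁ sin δ cos θ = (0.6703)(0.7803) + (0.7421)(0.6255)(0.0872) = 0.5635, so φ₂ = 34.30°.
Δλ = atan2(sin θ sin δ cos φ₁, cos δ − sin φ₁ sin φ₂) = atan2(0.4624, 0.4026) = 48.955°.
λ₂ = 108.800° + 48.955° = 157.76°.

34.30°, 157.76°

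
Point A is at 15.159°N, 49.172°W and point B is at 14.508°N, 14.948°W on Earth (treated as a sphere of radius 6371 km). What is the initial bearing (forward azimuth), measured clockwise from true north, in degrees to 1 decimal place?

86.6°

Δλ = 34.224° = 0.5973 rad.
y = sin Δλ · cos φ₂ = (0.5624)(0.9681) = 0.5445
x = cos φ₁ sin φ₂ − sin φ₁ cos φ₂ cos Δλ = (0.9652)(0.2505) − (0.2615)(0.9681)(0.8268) = 0.0325
θ = atan2(y, x) = 86.59°, so the bearing is 86.6°.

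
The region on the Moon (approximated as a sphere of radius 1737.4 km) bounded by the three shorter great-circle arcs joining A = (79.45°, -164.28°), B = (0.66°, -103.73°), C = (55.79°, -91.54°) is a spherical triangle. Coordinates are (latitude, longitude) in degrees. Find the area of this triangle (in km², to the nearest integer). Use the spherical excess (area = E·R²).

Side lengths (central angles): a = 0.9776, b = 0.5669, c = 1.4693 rad; semiperimeter s = 1.5069.
By l'Huilier's theorem, tan(E/4) = √[tan(s/2) tan((s−a)/2) tan((s−b)/2) tan((s−c)/2)], giving spherical excess E = 0.1970 rad.
Area = E·R² = 0.1970 × (1737.4)² ≈ 594593 km².

594593 km²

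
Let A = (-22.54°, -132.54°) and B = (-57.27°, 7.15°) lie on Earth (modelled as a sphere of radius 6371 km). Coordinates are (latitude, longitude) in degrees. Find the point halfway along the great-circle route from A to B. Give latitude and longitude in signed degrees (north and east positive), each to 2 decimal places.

-63.17°, -98.16°

The central angle between A and B is δ = 1.6292 rad.
With f = 0.5, the slerp weights are sin((1−f)δ)/sin δ = 0.7287 and sin(fδ)/sin δ = 0.7287.
Weighted sum of the unit vectors: (0.7287)·(-0.6245,-0.6805,-0.3833) + (0.7287)·(0.5365,0.0673,-0.8412) = (-0.0641, -0.4468, -0.8923).
Converting back: φ = atan2(z, √(x²+y²)) = -63.17°, λ = atan2(y, x) = -98.16°.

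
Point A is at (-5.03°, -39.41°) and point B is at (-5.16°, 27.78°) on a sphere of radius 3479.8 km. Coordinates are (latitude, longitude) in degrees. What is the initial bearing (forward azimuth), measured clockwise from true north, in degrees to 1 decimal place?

93.5°

With φ₁ = -0.0878, φ₂ = -0.0901, Δλ = 1.1727 rad, the forward-azimuth formula gives
θ = atan2( sin Δλ cos φ₂ , cos φ₁ sin φ₂ − sin φ₁ cos φ₂ cos Δλ ) = atan2(0.9181, -0.0557) = 93.47°.
So the initial bearing is 93.5°.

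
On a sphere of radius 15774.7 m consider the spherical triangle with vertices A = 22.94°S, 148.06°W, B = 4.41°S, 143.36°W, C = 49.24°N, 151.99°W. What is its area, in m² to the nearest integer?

16125389 m²

Side lengths (central angles): a = 0.9455, b = 1.2613, c = 0.3330 rad; semiperimeter s = 1.2699.
By l'Huilier's theorem, tan(E/4) = √[tan(s/2) tan((s−a)/2) tan((s−b)/2) tan((s−c)/2)], giving spherical excess E = 0.0648 rad.
Area = E·R² = 0.0648 × (15774.7)² ≈ 16125389 m².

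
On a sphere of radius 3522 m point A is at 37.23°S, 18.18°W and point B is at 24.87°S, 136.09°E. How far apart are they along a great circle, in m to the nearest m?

6968 m

Let φ₁ = -0.6498 rad, φ₂ = -0.4341 rad, and Δλ = 2.6925 rad.
Haversine: a = sin²(Δφ/2) + cos φ₁ cos φ₂ sin²(Δλ/2) = 0.0116 + (0.7962)(0.9073)(0.9504) = 0.69815.
Central angle c = 2·arcsin(√a) = 1.97829 rad.
Distance = R·c = 3522 × 1.9783 ≈ 6968 m.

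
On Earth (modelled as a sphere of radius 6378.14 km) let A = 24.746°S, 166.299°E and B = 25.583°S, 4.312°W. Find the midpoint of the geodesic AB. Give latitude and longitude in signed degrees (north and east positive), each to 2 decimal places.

-80.11°, 83.39°

The central angle between A and B is δ = 2.2490 rad.
With f = 0.5, the slerp weights are sin((1−f)δ)/sin δ = 1.1584 and sin(fδ)/sin δ = 1.1584.
Weighted sum of the unit vectors: (1.1584)·(-0.8823,0.2151,-0.4186) + (1.1584)·(0.8994,-0.0678,-0.4318) = (0.0198, 0.1706, -0.9851).
Converting back: φ = atan2(z, √(x²+y²)) = -80.11°, λ = atan2(y, x) = 83.39°.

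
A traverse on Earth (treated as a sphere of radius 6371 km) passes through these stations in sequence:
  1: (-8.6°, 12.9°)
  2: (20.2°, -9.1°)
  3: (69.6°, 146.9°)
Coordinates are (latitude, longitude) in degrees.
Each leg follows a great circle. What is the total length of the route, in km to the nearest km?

Leg 1→2: central angle 0.6288 rad, distance 4006.0 km.
Leg 2→3: central angle 1.5460 rad, distance 9849.6 km.
Total: 4006.0 + 9849.6 ≈ 13856 km.

13856 km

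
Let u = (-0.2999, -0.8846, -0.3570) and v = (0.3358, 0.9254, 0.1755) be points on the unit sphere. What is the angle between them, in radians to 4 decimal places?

2.9518 rad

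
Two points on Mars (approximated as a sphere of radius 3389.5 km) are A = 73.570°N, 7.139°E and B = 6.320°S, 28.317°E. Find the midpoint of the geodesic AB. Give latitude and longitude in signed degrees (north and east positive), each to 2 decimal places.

Central angle δ = 1.4136 rad. Interpolating on the sphere with fraction f = 0.5:
P = [sin((1−f)δ)·A + sin(fδ)·B] / sin δ = 0.6575·A + 0.6575·B in Cartesian coordinates,
giving P = (0.7598, 0.3331, 0.5583), i.e. latitude 33.94°, longitude 23.67°.

33.94°, 23.67°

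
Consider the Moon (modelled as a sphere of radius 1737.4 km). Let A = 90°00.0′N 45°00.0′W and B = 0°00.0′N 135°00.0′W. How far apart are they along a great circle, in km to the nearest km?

2729 km

Let φ₁ = 1.5708 rad, φ₂ = 0.0000 rad, and Δλ = -1.5708 rad.
Haversine: a = sin²(Δφ/2) + cos φ₁ cos φ₂ sin²(Δλ/2) = 0.5000 + (0.0000)(1.0000)(0.5000) = 0.50000.
Central angle c = 2·arcsin(√a) = 1.57080 rad.
Distance = R·c = 1737.4 × 1.5708 ≈ 2729 km.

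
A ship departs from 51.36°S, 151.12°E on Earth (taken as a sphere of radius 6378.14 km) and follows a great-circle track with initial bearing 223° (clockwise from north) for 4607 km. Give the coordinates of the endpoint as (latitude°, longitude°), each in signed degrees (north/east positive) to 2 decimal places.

Angular distance δ = d/R = 4607/6378.14 = 0.72231 rad; initial bearing θ = 3.8921 rad.
sin φ₂ = sin φ₁ cos δ + cos φ₁ sin δ cos θ = (-0.7811)(0.7503) + (0.6244)(0.6611)(-0.7314) = -0.8879, so φ₂ = -62.62°.
Δλ = atan2(sin θ sin δ cos φ₁, cos δ − sin φ₁ sin φ₂) = atan2(-0.2815, 0.0567) = -78.610°.
λ₂ = 151.120° − 78.610° = 72.51°.

-62.62°, 72.51°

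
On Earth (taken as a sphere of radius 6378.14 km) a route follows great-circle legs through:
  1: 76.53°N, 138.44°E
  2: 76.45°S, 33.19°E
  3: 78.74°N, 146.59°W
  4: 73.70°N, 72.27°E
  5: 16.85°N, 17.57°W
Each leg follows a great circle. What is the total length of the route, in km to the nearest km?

Leg 1→2: central angle 2.8570 rad, distance 18222.4 km.
Leg 2→3: central angle 3.1016 rad, distance 19782.5 km.
Leg 3→4: central angle 0.4541 rad, distance 2896.3 km.
Leg 4→5: central angle 1.2881 rad, distance 8215.5 km.
Total: 18222.4 + 19782.5 + 2896.3 + 8215.5 ≈ 49117 km.

49117 km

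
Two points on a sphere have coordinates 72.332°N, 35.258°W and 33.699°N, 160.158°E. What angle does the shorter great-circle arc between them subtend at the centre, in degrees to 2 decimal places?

In radians: φ₁ = 1.2624, φ₂ = 0.5882, Δλ = -164.584° = -2.8725 rad.
cos c = sin φ₁ sin φ₂ + cos φ₁ cos φ₂ cos Δλ = (0.9528)(0.5548) + (0.3035)(0.8320)(-0.9640) = 0.28524,
so c = arccos(0.28524) = 1.28154 rad.
So the angular separation is 73.43°.

73.43°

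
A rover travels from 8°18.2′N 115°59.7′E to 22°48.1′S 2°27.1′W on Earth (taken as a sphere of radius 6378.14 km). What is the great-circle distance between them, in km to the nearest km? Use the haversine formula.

13288 km

In radians: φ₁ = 0.1449, φ₂ = -0.3980, Δλ = -118.447° = -2.0673 rad.
Haversine: a = sin²(Δφ/2) + cos φ₁ cos φ₂ sin²(Δλ/2) = 0.0719 + (0.9895)(0.9219)(0.7382) = 0.74524.
Central angle c = 2·arcsin(√a) = 2.08344 rad.
Distance = R·c = 6378.14 × 2.0834 ≈ 13288 km.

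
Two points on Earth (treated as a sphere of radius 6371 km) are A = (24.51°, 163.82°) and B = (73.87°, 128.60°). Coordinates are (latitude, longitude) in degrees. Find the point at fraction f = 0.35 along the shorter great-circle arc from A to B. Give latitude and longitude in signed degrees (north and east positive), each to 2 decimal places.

42.52°, 158.86°

Central angle δ = 0.9210 rad. Interpolating on the sphere with fraction f = 0.35:
P = [sin((1−f)δ)·A + sin(fδ)·B] / sin δ = 0.7078·A + 0.3979·B in Cartesian coordinates,
giving P = (-0.6874, 0.2658, 0.6758), i.e. latitude 42.52°, longitude 158.86°.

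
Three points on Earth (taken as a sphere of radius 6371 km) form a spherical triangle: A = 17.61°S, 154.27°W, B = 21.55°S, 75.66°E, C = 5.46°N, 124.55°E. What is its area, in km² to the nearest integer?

Side lengths (central angles): a = 0.9596, b = 1.4538, c = 2.0483 rad; semiperimeter s = 2.2309.
By l'Huilier's theorem, tan(E/4) = √[tan(s/2) tan((s−a)/2) tan((s−b)/2) tan((s−c)/2)], giving spherical excess E = 0.9331 rad.
Area = E·R² = 0.9331 × (6371)² ≈ 37875860 km².

37875860 km²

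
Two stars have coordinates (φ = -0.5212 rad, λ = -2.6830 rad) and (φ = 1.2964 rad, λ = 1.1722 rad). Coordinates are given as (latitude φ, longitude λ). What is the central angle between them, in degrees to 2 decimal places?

131.07°

Let φ₁ = -0.5212 rad, φ₂ = 1.2964 rad, and Δλ = -2.4280 rad.
cos c = sin φ₁ sin φ₂ + cos φ₁ cos φ₂ cos Δλ = (-0.4979)(0.9626) + (0.8672)(0.2710)(-0.7560) = -0.65695,
so c = arccos(-0.65695) = 2.28756 rad.
So the angular separation is 131.07°.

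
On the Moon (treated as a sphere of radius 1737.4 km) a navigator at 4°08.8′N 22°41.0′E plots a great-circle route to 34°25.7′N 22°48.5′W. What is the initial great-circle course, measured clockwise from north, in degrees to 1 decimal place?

With φ₁ = 0.0724, φ₂ = 0.6009, Δλ = -0.7940 rad, the forward-azimuth formula gives
θ = atan2( sin Δλ cos φ₂ , cos φ₁ sin φ₂ − sin φ₁ cos φ₂ cos Δλ ) = atan2(-0.5882, 0.5221) = -48.41°.
Adding 360° brings this into [0°, 360°): 311.6°.

311.6°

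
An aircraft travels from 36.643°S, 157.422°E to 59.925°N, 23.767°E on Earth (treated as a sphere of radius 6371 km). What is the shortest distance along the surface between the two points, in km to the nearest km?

Let φ₁ = -0.6395 rad, φ₂ = 1.0459 rad, and Δλ = -2.3327 rad.
Haversine: a = sin²(Δφ/2) + cos φ₁ cos φ₂ sin²(Δλ/2) = 0.5572 + (0.8024)(0.5011)(0.8452) = 0.89702.
Central angle c = 2·arcsin(√a) = 2.48824 rad.
Distance = R·c = 6371 × 2.4882 ≈ 15853 km.

15853 km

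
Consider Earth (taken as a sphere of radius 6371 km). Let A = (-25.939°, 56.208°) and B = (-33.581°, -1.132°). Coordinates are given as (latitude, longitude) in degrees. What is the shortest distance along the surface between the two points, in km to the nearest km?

In radians: φ₁ = -0.4527, φ₂ = -0.5861, Δλ = -57.340° = -1.0008 rad.
Haversine: a = sin²(Δφ/2) + cos φ₁ cos φ₂ sin²(Δλ/2) = 0.0044 + (0.8993)(0.8331)(0.2302) = 0.17688.
Central angle c = 2·arcsin(√a) = 0.86815 rad.
Distance = R·c = 6371 × 0.8682 ≈ 5531 km.

5531 km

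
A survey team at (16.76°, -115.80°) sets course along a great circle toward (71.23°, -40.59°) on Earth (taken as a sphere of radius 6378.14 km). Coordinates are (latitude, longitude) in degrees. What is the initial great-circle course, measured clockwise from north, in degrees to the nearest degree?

Δλ = 75.210° = 1.3127 rad.
y = sin Δλ · cos φ₂ = (0.9669)(0.3218) = 0.3111
x = cos φ₁ sin φ₂ − sin φ₁ cos φ₂ cos Δλ = (0.9575)(0.9468) − (0.2884)(0.3218)(0.2553) = 0.8829
θ = atan2(y, x) = 19.41°, so the bearing is 19°.

19°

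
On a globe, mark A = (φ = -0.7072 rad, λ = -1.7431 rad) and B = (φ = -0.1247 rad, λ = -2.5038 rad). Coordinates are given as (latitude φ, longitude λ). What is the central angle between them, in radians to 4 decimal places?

In radians: φ₁ = -0.7072, φ₂ = -0.1247, Δλ = -43.585° = -0.7607 rad.
cos c = sin φ₁ sin φ₂ + cos φ₁ cos φ₂ cos Δλ = (-0.6497)(-0.1244) + (0.7602)(0.9922)(0.7244) = 0.62718,
so c = arccos(0.62718) = 0.89288 rad.
So the angular separation is 0.8929 rad.

0.8929 rad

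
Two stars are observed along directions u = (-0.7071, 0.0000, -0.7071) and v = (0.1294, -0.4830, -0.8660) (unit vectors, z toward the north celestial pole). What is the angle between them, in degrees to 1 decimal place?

58.6°

u·v = 0.5208; |u| = 1.0000, |v| = 1.0000.
cos θ = (u·v)/(|u||v|) = 0.5209, so θ = 58.6°.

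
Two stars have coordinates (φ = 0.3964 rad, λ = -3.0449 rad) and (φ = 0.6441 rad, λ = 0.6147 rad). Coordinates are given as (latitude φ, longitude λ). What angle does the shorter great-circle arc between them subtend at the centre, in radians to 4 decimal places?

Let φ₁ = 0.3964 rad, φ₂ = 0.6441 rad, and Δλ = -2.6236 rad.
cos c = sin φ₁ sin φ₂ + cos φ₁ cos φ₂ cos Δλ = (0.3861)(0.6005) + (0.9225)(0.7996)(-0.8688) = -0.40902,
so c = arccos(-0.40902) = 1.99217 rad.
So the angular separation is 1.9922 rad.

1.9922 rad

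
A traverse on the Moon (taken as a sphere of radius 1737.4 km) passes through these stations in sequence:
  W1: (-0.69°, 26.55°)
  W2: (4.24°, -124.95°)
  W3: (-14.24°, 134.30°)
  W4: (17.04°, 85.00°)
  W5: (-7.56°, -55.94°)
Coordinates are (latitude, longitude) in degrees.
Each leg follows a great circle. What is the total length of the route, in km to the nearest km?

13687 km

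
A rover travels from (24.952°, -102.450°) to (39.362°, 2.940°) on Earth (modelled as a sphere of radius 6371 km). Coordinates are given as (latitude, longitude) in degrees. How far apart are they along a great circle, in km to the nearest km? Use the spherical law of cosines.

9488 km

With latitudes φ₁ = 24.952°, φ₂ = 39.362° and longitude difference Δλ = 105.390°:
cos c = sin φ₁ sin φ₂ + cos φ₁ cos φ₂ cos Δλ = (0.4219)(0.6342) + (0.9067)(0.7732)(-0.2654) = 0.08152,
so c = arccos(0.08152) = 1.48919 rad.
Distance = R·c = 6371 × 1.4892 ≈ 9488 km.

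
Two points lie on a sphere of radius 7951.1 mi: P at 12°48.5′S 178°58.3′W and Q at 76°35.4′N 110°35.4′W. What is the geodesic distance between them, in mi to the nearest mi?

13545 mi

Let φ₁ = -0.2235 rad, φ₂ = 1.3367 rad, and Δλ = 1.1935 rad.
cos c = sin φ₁ sin φ₂ + cos φ₁ cos φ₂ cos Δλ = (-0.2217)(0.9727) + (0.9751)(0.2319)(0.3684) = -0.13233,
so c = arccos(-0.13233) = 1.70351 rad.
Distance = R·c = 7951.1 × 1.7035 ≈ 13545 mi.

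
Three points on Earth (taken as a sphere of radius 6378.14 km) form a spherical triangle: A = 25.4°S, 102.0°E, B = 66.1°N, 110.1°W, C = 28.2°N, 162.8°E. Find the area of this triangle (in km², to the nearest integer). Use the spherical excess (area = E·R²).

Side lengths (central angles): a = 1.1039, b = 1.3840, c = 2.3493 rad; semiperimeter s = 2.4186.
By l'Huilier's theorem, tan(E/4) = √[tan(s/2) tan((s−a)/2) tan((s−b)/2) tan((s−c)/2)], giving spherical excess E = 0.7923 rad.
Area = E·R² = 0.7923 × (6378.14)² ≈ 32231568 km².

32231568 km²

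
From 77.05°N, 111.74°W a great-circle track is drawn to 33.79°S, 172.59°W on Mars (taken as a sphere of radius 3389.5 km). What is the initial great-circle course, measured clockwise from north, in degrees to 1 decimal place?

234.4°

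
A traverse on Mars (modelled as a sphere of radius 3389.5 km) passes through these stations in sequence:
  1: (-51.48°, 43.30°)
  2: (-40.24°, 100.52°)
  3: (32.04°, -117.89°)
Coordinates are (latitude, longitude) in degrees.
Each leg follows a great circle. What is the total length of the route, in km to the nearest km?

Leg 1→2: central angle 0.7032 rad, distance 2383.3 km.
Leg 2→3: central angle 2.5863 rad, distance 8766.2 km.
Total: 2383.3 + 8766.2 ≈ 11150 km.

11150 km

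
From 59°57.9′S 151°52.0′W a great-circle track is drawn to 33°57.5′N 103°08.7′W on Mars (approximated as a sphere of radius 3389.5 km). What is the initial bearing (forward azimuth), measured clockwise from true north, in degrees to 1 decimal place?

39.6°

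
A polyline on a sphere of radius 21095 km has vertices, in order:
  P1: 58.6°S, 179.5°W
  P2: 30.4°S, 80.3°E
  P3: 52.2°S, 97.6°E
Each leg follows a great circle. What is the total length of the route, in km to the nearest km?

34831 km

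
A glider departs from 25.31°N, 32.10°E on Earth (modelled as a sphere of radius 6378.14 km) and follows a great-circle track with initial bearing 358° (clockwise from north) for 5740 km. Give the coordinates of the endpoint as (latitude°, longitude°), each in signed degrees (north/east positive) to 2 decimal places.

76.76°, 25.24°

Angular distance δ = d/R = 5740/6378.14 = 0.89995 rad; initial bearing θ = 6.2483 rad.
sin φ₂ = sin φ₁ cos δ + cos φ₁ sin δ cos θ = (0.4275)(0.6217) + (0.9040)(0.7833)(0.9994) = 0.9734, so φ₂ = 76.76°.
Δλ = atan2(sin θ sin δ cos φ₁, cos δ − sin φ₁ sin φ₂) = atan2(-0.0247, 0.2055) = -6.858°.
λ₂ = 32.100° − 6.858° = 25.24°.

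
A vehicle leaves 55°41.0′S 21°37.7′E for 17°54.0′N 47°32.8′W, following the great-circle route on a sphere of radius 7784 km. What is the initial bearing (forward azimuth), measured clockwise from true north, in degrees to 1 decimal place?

297.0°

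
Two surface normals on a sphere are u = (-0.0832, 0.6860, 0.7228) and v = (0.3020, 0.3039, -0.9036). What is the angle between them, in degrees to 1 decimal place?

u·v = -0.4698; |u| = 1.0000, |v| = 1.0000.
cos θ = (u·v)/(|u||v|) = -0.4698, so θ = 118.0°.

118.0°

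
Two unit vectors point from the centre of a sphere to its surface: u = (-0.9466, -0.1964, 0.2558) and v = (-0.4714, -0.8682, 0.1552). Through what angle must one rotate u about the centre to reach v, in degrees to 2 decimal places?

48.97°

u·v = 0.6564; |u| = 1.0000, |v| = 1.0000.
cos θ = (u·v)/(|u||v|) = 0.6564, so θ = 48.97°.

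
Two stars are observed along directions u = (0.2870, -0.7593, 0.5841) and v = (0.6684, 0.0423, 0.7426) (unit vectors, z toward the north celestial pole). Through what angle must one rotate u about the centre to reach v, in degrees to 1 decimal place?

53.6°

u·v = 0.5935; |u| = 1.0000, |v| = 1.0000.
cos θ = (u·v)/(|u||v|) = 0.5934, so θ = 53.6°.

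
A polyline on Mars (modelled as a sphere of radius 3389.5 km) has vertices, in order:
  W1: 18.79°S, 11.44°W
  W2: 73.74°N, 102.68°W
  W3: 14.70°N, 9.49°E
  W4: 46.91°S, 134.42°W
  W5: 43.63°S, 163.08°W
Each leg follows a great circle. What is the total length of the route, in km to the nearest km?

20501 km

Leg W1→W2: central angle 1.8912 rad, distance 6410.2 km.
Leg W2→W3: central angle 1.4289 rad, distance 4843.3 km.
Leg W3→W4: central angle 2.3736 rad, distance 8045.2 km.
Leg W4→W5: central angle 0.3546 rad, distance 1202.0 km.
Total: 6410.2 + 4843.3 + 8045.2 + 1202.0 ≈ 20501 km.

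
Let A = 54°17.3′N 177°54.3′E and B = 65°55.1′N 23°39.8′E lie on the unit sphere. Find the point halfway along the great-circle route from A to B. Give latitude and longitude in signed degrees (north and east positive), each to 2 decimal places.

80.79°, 138.55°

The central angle between A and B is δ = 1.0160 rad.
With f = 0.5, the slerp weights are sin((1−f)δ)/sin δ = 0.5723 and sin(fδ)/sin δ = 0.5723.
Weighted sum of the unit vectors: (0.5723)·(-0.5833,0.0213,0.8120) + (0.5723)·(0.3737,0.1638,0.9130) = (-0.1199, 0.1059, 0.9871).
Converting back: φ = atan2(z, √(x²+y²)) = 80.79°, λ = atan2(y, x) = 138.55°.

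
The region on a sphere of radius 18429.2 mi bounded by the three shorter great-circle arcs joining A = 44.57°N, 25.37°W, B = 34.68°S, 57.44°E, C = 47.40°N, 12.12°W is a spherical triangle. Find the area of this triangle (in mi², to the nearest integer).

58854605 mi²

Side lengths (central angles): a = 1.7972, b = 0.1679, c = 1.9028 rad; semiperimeter s = 1.9339.
By l'Huilier's theorem, tan(E/4) = √[tan(s/2) tan((s−a)/2) tan((s−b)/2) tan((s−c)/2)], giving spherical excess E = 0.1733 rad.
Area = E·R² = 0.1733 × (18429.2)² ≈ 58854605 mi².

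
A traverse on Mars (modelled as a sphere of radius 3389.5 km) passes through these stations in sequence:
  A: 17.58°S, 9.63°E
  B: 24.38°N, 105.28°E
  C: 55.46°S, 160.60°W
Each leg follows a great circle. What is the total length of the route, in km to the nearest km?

Leg A→B: central angle 1.7825 rad, distance 6041.9 km.
Leg B→C: central angle 1.9575 rad, distance 6634.9 km.
Total: 6041.9 + 6634.9 ≈ 12677 km.

12677 km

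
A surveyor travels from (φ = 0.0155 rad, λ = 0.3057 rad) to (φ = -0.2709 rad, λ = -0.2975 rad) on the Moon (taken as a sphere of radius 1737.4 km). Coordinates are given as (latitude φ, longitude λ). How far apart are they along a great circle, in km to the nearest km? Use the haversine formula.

1149 km

In radians: φ₁ = 0.0155, φ₂ = -0.2709, Δλ = -34.561° = -0.6032 rad.
Haversine: a = sin²(Δφ/2) + cos φ₁ cos φ₂ sin²(Δλ/2) = 0.0204 + (0.9999)(0.9635)(0.0882) = 0.10538.
Central angle c = 2·arcsin(√a) = 0.66121 rad.
Distance = R·c = 1737.4 × 0.6612 ≈ 1149 km.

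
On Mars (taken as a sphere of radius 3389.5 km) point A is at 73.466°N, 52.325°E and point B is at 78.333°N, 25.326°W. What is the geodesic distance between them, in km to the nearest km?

1064 km

Let φ₁ = 1.2822 rad, φ₂ = 1.3672 rad, and Δλ = -1.3553 rad.
Haversine: a = sin²(Δφ/2) + cos φ₁ cos φ₂ sin²(Δλ/2) = 0.0018 + (0.2846)(0.2022)(0.3931) = 0.02442.
Central angle c = 2·arcsin(√a) = 0.31385 rad.
Distance = R·c = 3389.5 × 0.3138 ≈ 1064 km.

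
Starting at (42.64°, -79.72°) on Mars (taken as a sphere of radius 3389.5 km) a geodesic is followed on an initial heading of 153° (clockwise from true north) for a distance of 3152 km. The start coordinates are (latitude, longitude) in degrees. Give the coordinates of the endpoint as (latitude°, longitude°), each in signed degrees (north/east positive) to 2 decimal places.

-6.91°, -58.22°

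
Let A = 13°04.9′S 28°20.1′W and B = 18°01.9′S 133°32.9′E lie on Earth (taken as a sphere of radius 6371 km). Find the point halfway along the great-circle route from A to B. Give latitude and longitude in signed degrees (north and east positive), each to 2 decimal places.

-60.44°, 48.29°

The central angle between A and B is δ = 2.5153 rad.
With f = 0.5, the slerp weights are sin((1−f)δ)/sin δ = 1.6232 and sin(fδ)/sin δ = 1.6232.
Weighted sum of the unit vectors: (1.6232)·(0.8573,-0.4623,-0.2263) + (1.6232)·(-0.6551,0.6892,-0.3095) = (0.3282, 0.3683, -0.8698).
Converting back: φ = atan2(z, √(x²+y²)) = -60.44°, λ = atan2(y, x) = 48.29°.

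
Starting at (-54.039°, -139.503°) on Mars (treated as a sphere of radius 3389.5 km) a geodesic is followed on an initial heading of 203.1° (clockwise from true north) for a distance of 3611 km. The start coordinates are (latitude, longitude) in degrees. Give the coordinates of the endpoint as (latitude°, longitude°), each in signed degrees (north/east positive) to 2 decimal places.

-59.83°, 83.58°

Angular distance δ = d/R = 3611/3389.5 = 1.06535 rad; initial bearing θ = 3.5448 rad.
sin φ₂ = sin φ₁ cos δ + cos φ₁ sin δ cos θ = (-0.8094)(0.4842) + (0.5872)(0.8750)(-0.9198) = -0.8645, so φ₂ = -59.83°.
Δλ = atan2(sin θ sin δ cos φ₁, cos δ − sin φ₁ sin φ₂) = atan2(-0.2016, -0.2156) = -136.919°.
λ₂ = -139.503° − 136.919° = -276.42° → 83.58° after wrapping to (−180°, 180°].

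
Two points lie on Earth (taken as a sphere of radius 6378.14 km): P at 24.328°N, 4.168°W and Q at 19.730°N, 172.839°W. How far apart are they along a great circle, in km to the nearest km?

Let φ₁ = 0.4246 rad, φ₂ = 0.3444 rad, and Δλ = -2.9439 rad.
cos c = sin φ₁ sin φ₂ + cos φ₁ cos φ₂ cos Δλ = (0.4120)(0.3376) + (0.9112)(0.9413)(-0.9805) = -0.70192,
so c = arccos(-0.70192) = 2.34889 rad.
Distance = R·c = 6378.14 × 2.3489 ≈ 14982 km.

14982 km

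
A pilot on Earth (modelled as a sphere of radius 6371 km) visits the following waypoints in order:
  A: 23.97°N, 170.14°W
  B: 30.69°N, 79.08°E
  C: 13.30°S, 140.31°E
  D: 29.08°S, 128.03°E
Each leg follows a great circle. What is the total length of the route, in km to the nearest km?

Leg A→B: central angle 1.6423 rad, distance 10463.0 km.
Leg B→C: central angle 1.2814 rad, distance 8163.8 km.
Leg C→D: central angle 0.3397 rad, distance 2164.3 km.
Total: 10463.0 + 8163.8 + 2164.3 ≈ 20791 km.

20791 km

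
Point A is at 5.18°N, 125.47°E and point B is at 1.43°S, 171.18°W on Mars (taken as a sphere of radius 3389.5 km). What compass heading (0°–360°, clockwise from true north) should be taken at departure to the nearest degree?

Δλ = 63.350° = 1.1057 rad.
y = sin Δλ · cos φ₂ = (0.8938)(0.9997) = 0.8935
x = cos φ₁ sin φ₂ − sin φ₁ cos φ₂ cos Δλ = (0.9959)(-0.0250) − (0.0903)(0.9997)(0.4485) = -0.0653
θ = atan2(y, x) = 94.18°, so the bearing is 94°.

94°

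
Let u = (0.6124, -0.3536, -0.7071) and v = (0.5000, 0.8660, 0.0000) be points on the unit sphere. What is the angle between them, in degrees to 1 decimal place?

90.0°

u·v = -0.0000; |u| = 1.0000, |v| = 1.0000.
cos θ = (u·v)/(|u||v|) = -0.0000, so θ = 90.0°.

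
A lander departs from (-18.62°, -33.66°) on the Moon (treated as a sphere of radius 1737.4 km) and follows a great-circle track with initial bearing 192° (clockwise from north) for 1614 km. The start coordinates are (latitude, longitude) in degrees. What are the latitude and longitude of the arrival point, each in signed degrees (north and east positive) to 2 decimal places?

Angular distance δ = d/R = 1614/1737.4 = 0.92897 rad; initial bearing θ = 3.3510 rad.
sin φ₂ = sin φ₁ cos δ + cos φ₁ sin δ cos θ = (-0.3193)(0.5987) + (0.9477)(0.8010)(-0.9781) = -0.9336, so φ₂ = -69.01°.
Δλ = atan2(sin θ sin δ cos φ₁, cos δ − sin φ₁ sin φ₂) = atan2(-0.1578, 0.3006) = -27.704°.
λ₂ = -33.660° − 27.704° = -61.36°.

-69.01°, -61.36°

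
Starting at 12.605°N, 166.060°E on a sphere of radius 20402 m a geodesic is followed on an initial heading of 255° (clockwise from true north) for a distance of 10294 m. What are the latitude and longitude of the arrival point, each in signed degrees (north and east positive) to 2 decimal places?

Angular distance δ = d/R = 10294/20402 = 0.50456 rad; initial bearing θ = 4.4506 rad.
sin φ₂ = sin φ₁ cos δ + cos φ₁ sin δ cos θ = (0.2182)(0.8754) + (0.9759)(0.4834)(-0.2588) = 0.0689, so φ₂ = 3.95°.
Δλ = atan2(sin θ sin δ cos φ₁, cos δ − sin φ₁ sin φ₂) = atan2(-0.4557, 0.8603) = -27.909°.
λ₂ = 166.060° − 27.909° = 138.15°.

3.95°, 138.15°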